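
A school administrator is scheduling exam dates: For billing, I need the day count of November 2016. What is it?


Month: November
Year: 2016
November is a 30-day month
Total: 30 days

30


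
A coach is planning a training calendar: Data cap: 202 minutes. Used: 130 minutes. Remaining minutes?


Total budget: 202 minutes
Time used: 130 minutes
Remaining: 202 - 130 = 72 minutes
Percent used: 64.4%
Percent remaining: 35.6%

72


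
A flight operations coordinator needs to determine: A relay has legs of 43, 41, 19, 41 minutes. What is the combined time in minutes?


Durations: 43, 41, 19, 41
Running sum: 43
+ 41 = 84
+ 19 = 103
+ 41 = 144
Total duration: 144 minutes
That is 2 hours and 24 minutes

144


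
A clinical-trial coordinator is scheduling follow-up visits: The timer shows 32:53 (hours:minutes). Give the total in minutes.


Hours: 32
Minutes: 53
Convert hours to minutes: 32 x 60 = 1920
Add remaining minutes: 1920 + 53 = 1973

1973


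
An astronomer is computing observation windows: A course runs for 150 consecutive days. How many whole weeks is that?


Total days: 150
Days per week: 7
Division: 150 / 7 = 21 remainder 3
Complete weeks: 21
Remaining days: 3

21


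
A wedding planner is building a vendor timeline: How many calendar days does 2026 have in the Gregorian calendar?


Year: 2026
Check leap year rules:
Divisible by 4? No
2026 is not a leap year
Days: 365

365


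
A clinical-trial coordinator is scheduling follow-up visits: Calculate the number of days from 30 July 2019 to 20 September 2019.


Start date: 2019-07-30
End date: 2019-09-20
Jul 2019: +2 days
Aug 2019: +31 days
Sep 2019: +19 days
Total: 52 days

52


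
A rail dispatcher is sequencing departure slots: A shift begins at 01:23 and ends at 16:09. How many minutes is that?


Start time: 01:23 = 83 minutes from midnight
End time: 16:09 = 969 minutes from midnight
Difference: 969 - 83 = 886 minutes
That is 14 hours and 46 minutes

886


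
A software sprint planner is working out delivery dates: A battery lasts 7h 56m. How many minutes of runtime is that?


Hours: 7
Extra minutes: 56
Minutes per hour: 60
Hours to minutes: 7 x 60 = 420
Total: 420 + 56 = 476

476


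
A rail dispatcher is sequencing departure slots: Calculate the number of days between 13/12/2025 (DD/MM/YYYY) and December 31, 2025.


Start: December 13, 2025
End: December 31, 2025
Days left in December: 18
Total: 18 days

18


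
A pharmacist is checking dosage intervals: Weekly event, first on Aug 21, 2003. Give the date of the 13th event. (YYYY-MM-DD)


First occurrence: 2003-08-21 (occurrence 1)
Each occurrence is 7 days after the previous.
Occurrence 13 is 12 weeks after the first.
12 weeks = 84 days
2003-08-21 + 84 days = 2003-11-13

2003-11-13


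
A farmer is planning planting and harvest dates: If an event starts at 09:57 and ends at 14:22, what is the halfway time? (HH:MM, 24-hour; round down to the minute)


Start time: 09:57 = 597 minutes from midnight
End time: 14:22 = 862 minutes from midnight
Sum: 597 + 862 = 1459
Midpoint: 1459 / 2 = 729 minutes
Convert: 729 / 60 = 12 hours, 9 minutes
Result: 12:09

12:09


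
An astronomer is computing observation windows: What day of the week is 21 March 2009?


Date: 2009-03-21
January 1, 2009 is a Thursday
Day of year: 80
Offset from Jan 1: 79 days
79 mod 7 = 2
Result: Saturday

Saturday


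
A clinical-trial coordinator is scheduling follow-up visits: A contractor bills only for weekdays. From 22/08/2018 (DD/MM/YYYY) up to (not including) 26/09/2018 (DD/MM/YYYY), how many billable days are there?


Start: 2018-08-22 (Wednesday)
End (exclusive): 2018-09-26 (Wednesday)
Total calendar days: 35
Full weeks: 35 // 7 = 5 -> 25 weekdays
Remaining 0 days starting on Wednesday:
Total business days: 25 + 0 = 25

25


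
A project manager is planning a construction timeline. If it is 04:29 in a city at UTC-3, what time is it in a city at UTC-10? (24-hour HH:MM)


Local time: 04:29 at UTC-3 (offset -3h)
Target zone: UTC-10 (offset -10h)
Difference: -10 - (-3) = -7 hours
Calculation: 4 + (-7) = -3
Wraparound: (-3) mod 24 = 21
Result: 21:29

21:29


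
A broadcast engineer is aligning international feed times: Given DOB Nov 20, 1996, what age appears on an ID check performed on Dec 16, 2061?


Birth: 1996-11-20
Reference: 2061-12-16
Year difference: 2061 - 1996 = 65
Has birthday (11-20) occurred by 12-16? Yes
Age in full years: 65

65


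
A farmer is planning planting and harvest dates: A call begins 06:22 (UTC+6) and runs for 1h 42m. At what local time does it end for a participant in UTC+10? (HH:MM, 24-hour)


Start: 06:22 in UTC+6
Step 1 - add duration:
  minutes: 22 + 42 = 64 (carry 1h)
  hours: 6 + 1 + 1 = 8
  end in UTC+6: 08:04
Step 2 - convert UTC+6 -> UTC+10:
  offset difference: 10 - (6) = 4 hours
  8 + (4) = 12 -> mod 24 = 12
Result: 12:04 in UTC+10

12:04


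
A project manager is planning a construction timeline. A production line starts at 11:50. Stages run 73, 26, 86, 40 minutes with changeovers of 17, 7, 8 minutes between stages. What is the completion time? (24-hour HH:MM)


Start: 11:50 = 710 min from midnight
  after task 1 (73 min): 13:03
  after break (17 min): 13:20
  after task 2 (26 min): 13:46
  after break (7 min): 13:53
  after task 3 (86 min): 15:19
  after break (8 min): 15:27
  after task 4 (40 min): 16:07
Total elapsed: 257 minutes
End time: 16:07

16:07


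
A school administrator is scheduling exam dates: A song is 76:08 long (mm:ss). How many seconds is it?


Minutes: 76
Extra seconds: 8
Seconds per minute: 60
Minutes to seconds: 76 x 60 = 4560
Total: 4560 + 8 = 4568

4568


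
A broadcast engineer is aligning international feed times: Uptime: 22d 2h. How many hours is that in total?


Days: 22
Extra hours: 2
Hours per day: 24
Days to hours: 22 x 24 = 528
Total: 528 + 2 = 530

530


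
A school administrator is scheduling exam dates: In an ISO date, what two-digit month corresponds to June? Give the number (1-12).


Calendar month order:
5. May
6. June <--
7. July
June is month number 6

6


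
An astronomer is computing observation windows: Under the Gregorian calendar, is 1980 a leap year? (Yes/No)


Year: 1980
Divisible by 4? 1980 / 4 = 495.0 -> Yes
Divisible by 100? 1980 / 100 = 19.8 -> No
Divisible by 4 but not 100, so it IS a leap year

Yes


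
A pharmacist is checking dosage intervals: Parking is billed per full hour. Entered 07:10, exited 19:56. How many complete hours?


Start: 07:10
End: 19:56
Hour difference: 19 - 7 = 12 hours
Minute difference: 56 - 10 = 46 minutes
Total minutes: 766
Complete hours: 766 / 60 = 12 (remainder 46)

12


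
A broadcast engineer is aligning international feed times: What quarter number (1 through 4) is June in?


Month: June (month 6)
Q1: January-March (months 1-3)
Q2: April-June (months 4-6)
Q3: July-September (months 7-9)
Q4: October-December (months 10-12)
Month 6 falls in Q2

2


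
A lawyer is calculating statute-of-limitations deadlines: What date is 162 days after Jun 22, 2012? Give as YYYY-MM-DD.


Start: 2012-06-22
Adding 162 days
Days remaining in June: 8
After June: 154 days still to add
July 2012: 31 days, 123 remaining
August 2012: 31 days, 92 remaining
September 2012: 30 days, 62 remaining
October 2012: 31 days, 31 remaining
Result: 2012-12-01

2012-12-01


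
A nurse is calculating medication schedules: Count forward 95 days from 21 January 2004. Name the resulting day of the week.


Start: 2004-01-21 (Wednesday)
Step 1 - find target date: add 95 days
  2004-01-21 + 95 days = 2004-04-25
Step 2 - day of week:
  95 mod 7 = 4
  Wednesday + 4 days -> Sunday
Result: Sunday (2004-04-25)

Sunday


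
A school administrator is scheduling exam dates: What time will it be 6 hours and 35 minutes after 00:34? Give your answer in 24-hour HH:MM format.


Start time: 00:34
Adding: 6 hours 35 minutes
Minutes: 34 + 35 = 69
Minute overflow: 69 >= 60, so carry 1 hour, minutes = 9
Hours: 0 + 6 + 1 = 7
Result: 07:09

07:09


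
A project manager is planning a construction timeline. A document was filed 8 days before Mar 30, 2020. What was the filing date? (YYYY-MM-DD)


Start: 2020-03-30
Subtracting 8 days
Days already passed in March: 30
Result: 2020-03-22

2020-03-22


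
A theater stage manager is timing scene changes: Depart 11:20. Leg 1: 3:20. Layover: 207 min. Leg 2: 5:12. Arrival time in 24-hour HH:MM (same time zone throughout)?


Depart: 11:20
Leg 1: +200 min -> 14:40
Layover: +207 min -> 18:07
Leg 2: +312 min -> 23:19
Total travel: 719 minutes = 11h 59m
Arrival: 23:19

23:19


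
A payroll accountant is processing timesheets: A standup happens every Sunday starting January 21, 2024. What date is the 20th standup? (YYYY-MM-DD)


First occurrence: 2024-01-21 (occurrence 1)
Each occurrence is 7 days after the previous.
Occurrence 20 is 19 weeks after the first.
19 weeks = 133 days
2024-01-21 + 133 days = 2024-06-02

2024-06-02


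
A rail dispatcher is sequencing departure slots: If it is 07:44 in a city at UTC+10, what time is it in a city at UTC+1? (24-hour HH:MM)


Local time: 07:44 at UTC+10 (offset 10h)
Target zone: UTC+1 (offset 1h)
Difference: 1 - (10) = -9 hours
Calculation: 7 + (-9) = -2
Wraparound: (-2) mod 24 = 22
Result: 22:44

22:44


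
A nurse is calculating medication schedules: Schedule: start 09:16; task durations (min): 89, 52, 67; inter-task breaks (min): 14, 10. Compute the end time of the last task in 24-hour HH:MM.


Start: 09:16 = 556 min from midnight
  after task 1 (89 min): 10:45
  after break (14 min): 10:59
  after task 2 (52 min): 11:51
  after break (10 min): 12:01
  after task 3 (67 min): 13:08
Total elapsed: 232 minutes
End time: 13:08

13:08


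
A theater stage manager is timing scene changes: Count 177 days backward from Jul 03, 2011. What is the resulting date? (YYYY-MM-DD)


Start: 2011-07-03
Subtracting 177 days
Days already passed in July: 3
After going back through July: 174 more days to subtract
June 2011: 30 days, 144 remaining
May 2011: 31 days, 113 remaining
April 2011: 30 days, 83 remaining
March 2011: 31 days, 52 remaining
Result: 2011-01-07

2011-01-07


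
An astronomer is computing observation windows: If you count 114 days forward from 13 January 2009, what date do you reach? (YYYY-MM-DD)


Start: 2009-01-13
Adding 114 days
Days remaining in January: 18
After January: 96 days still to add
February 2009: 28 days, 68 remaining
March 2009: 31 days, 37 remaining
April 2009: 30 days, 7 remaining
May 2009 has 31 days, need 7
Result: 2009-05-07

2009-05-07


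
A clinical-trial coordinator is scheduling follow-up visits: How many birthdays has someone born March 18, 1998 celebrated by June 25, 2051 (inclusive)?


Birth: 1998-03-18
Reference: 2051-06-25
Year difference: 2051 - 1998 = 53
Has birthday (03-18) occurred by 06-25? Yes
Age in full years: 53

53


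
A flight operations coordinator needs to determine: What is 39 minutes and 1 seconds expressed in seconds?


Minutes: 39
Extra seconds: 1
Seconds per minute: 60
Minutes to seconds: 39 x 60 = 2340
Total: 2340 + 1 = 2341

2341


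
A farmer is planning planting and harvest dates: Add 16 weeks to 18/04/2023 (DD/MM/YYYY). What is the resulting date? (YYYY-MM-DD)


Start: 2023-04-18
Weeks to add: 16
Convert to days: 16 x 7 = 112 days
Add 112 days to 2023-04-18
Result: 2023-08-08

2023-08-08


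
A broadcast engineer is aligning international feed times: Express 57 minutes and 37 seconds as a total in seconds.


Minutes: 57
Seconds: 37
Convert minutes to seconds: 57 x 60 = 3420
Add remaining seconds: 3420 + 37 = 3457

3457


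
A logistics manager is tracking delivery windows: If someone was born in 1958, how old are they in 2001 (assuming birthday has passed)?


Birth year: 1958
Current year: 2001
Age = current year - birth year
Age = 2001 - 1958 = 43

43


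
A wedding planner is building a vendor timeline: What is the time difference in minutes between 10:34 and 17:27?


Start time: 10:34 = 634 minutes from midnight
End time: 17:27 = 1047 minutes from midnight
Difference: 1047 - 634 = 413 minutes
That is 6 hours and 53 minutes

413


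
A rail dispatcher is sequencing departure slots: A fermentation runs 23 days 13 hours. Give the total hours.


Days: 23
Extra hours: 13
Hours per day: 24
Days to hours: 23 x 24 = 552
Total: 552 + 13 = 565

565


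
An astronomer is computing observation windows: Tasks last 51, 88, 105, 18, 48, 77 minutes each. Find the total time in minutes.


Durations: 51, 88, 105, 18, 48, 77
Running sum: 51
+ 88 = 139
+ 105 = 244
+ 18 = 262
+ 48 = 310
+ 77 = 387
Total duration: 387 minutes
That is 6 hours and 27 minutes

387


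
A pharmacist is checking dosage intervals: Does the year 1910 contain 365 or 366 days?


Year: 1910
Check leap year rules:
Divisible by 4? No
1910 is not a leap year
Days: 365

365


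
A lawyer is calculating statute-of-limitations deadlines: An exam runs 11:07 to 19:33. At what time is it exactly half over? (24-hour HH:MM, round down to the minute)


Start time: 11:07 = 667 minutes from midnight
End time: 19:33 = 1173 minutes from midnight
Sum: 667 + 1173 = 1840
Midpoint: 1840 / 2 = 920 minutes
Convert: 920 / 60 = 15 hours, 20 minutes
Result: 15:20

15:20


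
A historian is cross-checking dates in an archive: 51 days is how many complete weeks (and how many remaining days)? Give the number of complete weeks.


Total days: 51
Days per week: 7
Division: 51 / 7 = 7 remainder 2
Complete weeks: 7
Remaining days: 2

7


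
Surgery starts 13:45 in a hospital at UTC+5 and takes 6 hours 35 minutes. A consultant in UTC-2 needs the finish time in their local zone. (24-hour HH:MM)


Start: 13:45 in UTC+5
Step 1 - add duration:
  minutes: 45 + 35 = 80 (carry 1h)
  hours: 13 + 6 + 1 = 20
  end in UTC+5: 20:20
Step 2 - convert UTC+5 -> UTC-2:
  offset difference: -2 - (5) = -7 hours
  20 + (-7) = 13 -> mod 24 = 13
Result: 13:20 in UTC-2

13:20


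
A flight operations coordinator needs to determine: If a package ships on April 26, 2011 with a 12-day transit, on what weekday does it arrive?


Start: 2011-04-26 (Tuesday)
Step 1 - find target date: add 12 days
  2011-04-26 + 12 days = 2011-05-08
Step 2 - day of week:
  12 mod 7 = 5
  Tuesday + 5 days -> Sunday
Result: Sunday (2011-05-08)

Sunday


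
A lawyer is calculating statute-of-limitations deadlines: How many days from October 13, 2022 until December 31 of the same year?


Start: October 13, 2022
End: December 31, 2022
Days left in October: 18
November: 30
December: 31
Sum of remaining months: 61
Total: 18 + 61 = 79

79


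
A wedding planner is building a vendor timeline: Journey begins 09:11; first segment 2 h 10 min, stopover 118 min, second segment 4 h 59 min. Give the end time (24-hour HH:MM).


Depart: 09:11
Leg 1: +130 min -> 11:21
Layover: +118 min -> 13:19
Leg 2: +299 min -> 18:18
Total travel: 547 minutes = 9h 7m
Arrival: 18:18

18:18


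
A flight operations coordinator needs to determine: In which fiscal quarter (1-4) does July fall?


Month: July (month 7)
Q1: January-March (months 1-3)
Q2: April-June (months 4-6)
Q3: July-September (months 7-9)
Q4: October-December (months 10-12)
Month 7 falls in Q3

3


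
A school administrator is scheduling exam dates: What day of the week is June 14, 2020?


Date: 2020-06-14
January 1, 2020 is a Wednesday
Day of year: 166
Offset from Jan 1: 165 days
165 mod 7 = 4
Result: Sunday

Sunday


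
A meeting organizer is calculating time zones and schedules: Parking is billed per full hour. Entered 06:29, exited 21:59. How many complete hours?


Start: 06:29
End: 21:59
Hour difference: 21 - 6 = 15 hours
Minute difference: 59 - 29 = 30 minutes
Total minutes: 930
Complete hours: 930 / 60 = 15 (remainder 30)

15


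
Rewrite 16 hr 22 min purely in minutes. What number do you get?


Hours: 16
Extra minutes: 22
Minutes per hour: 60
Hours to minutes: 16 x 60 = 960
Total: 960 + 22 = 982

982


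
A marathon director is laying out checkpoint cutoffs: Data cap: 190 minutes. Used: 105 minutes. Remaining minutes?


Total budget: 190 minutes
Time used: 105 minutes
Remaining: 190 - 105 = 85 minutes
Percent used: 55.3%
Percent remaining: 44.7%

85


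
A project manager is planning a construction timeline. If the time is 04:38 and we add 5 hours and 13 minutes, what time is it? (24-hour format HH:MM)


Start time: 04:38
Adding: 5 hours 13 minutes
Minutes: 38 + 13 = 51
Hours: 4 + 5 + 0 = 9
Result: 09:51

09:51


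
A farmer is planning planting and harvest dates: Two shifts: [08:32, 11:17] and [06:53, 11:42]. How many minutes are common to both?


Interval A: [512, 677] minutes from midnight
Interval B: [413, 702] minutes from midnight
Overlap start = max(512, 413) = 512
Overlap end = min(677, 702) = 677
Overlap = 677 - 512 = 165 minutes

165


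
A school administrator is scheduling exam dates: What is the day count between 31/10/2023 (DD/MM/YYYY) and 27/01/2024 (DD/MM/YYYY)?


Start date: 2023-10-31
End date: 2024-01-27
Oct 2023: +1 days
Nov 2023: +30 days
Dec 2023: +31 days
Jan 2024: +26 days
Total: 88 days

88


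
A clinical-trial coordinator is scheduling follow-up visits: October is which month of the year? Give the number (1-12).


Calendar month order:
9. September
10. October <--
11. November
October is month number 10

10


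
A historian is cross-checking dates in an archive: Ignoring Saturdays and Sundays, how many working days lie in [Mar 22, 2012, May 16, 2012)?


Start: 2012-03-22 (Thursday)
End (exclusive): 2012-05-16 (Wednesday)
Total calendar days: 55
Full weeks: 55 // 7 = 7 -> 35 weekdays
Remaining 6 days starting on Thursday:
  Thu(w), Fri(w), Sat(-), Sun(-), Mon(w), Tue(w) -> 4 weekdays
Total business days: 35 + 4 = 39

39


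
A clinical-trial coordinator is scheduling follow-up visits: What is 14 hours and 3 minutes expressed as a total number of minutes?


Hours: 14
Minutes: 3
Convert hours to minutes: 14 x 60 = 840
Add remaining minutes: 840 + 3 = 843

843


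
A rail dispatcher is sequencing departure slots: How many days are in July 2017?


Month: July
Year: 2017
July is a 31-day month
Total: 31 days

31


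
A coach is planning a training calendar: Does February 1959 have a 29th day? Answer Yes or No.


Year: 1959
Divisible by 4? 1959 / 4 = 489.75 -> No
Not divisible by 4, so NOT a leap year

No


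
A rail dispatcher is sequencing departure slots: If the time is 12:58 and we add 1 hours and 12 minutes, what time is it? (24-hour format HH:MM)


Start time: 12:58
Adding: 1 hours 12 minutes
Minutes: 58 + 12 = 70
Minute overflow: 70 >= 60, so carry 1 hour, minutes = 10
Hours: 12 + 1 + 1 = 14
Result: 14:10

14:10


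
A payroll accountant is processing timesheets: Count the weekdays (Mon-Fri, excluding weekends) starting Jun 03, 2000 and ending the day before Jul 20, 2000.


Start: 2000-06-03 (Saturday)
End (exclusive): 2000-07-20 (Thursday)
Total calendar days: 47
Full weeks: 47 // 7 = 6 -> 30 weekdays
Remaining 5 days starting on Saturday:
  Sat(-), Sun(-), Mon(w), Tue(w), Wed(w) -> 3 weekdays
Total business days: 30 + 3 = 33

33


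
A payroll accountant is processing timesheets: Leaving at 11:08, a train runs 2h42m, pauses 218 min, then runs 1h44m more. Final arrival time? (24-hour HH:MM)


Depart: 11:08
Leg 1: +162 min -> 13:50
Layover: +218 min -> 17:28
Leg 2: +104 min -> 19:12
Total travel: 484 minutes = 8h 4m
Arrival: 19:12

19:12


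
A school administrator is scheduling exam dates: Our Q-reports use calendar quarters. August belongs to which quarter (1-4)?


Month: August (month 8)
Q1: January-March (months 1-3)
Q2: April-June (months 4-6)
Q3: July-September (months 7-9)
Q4: October-December (months 10-12)
Month 8 falls in Q3

3


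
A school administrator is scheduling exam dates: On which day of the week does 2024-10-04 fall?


Date: 2024-10-04
January 1, 2024 is a Monday
Day of year: 278
Offset from Jan 1: 277 days
277 mod 7 = 4
Result: Friday

Friday


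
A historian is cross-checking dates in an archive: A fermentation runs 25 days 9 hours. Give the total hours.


Days: 25
Extra hours: 9
Hours per day: 24
Days to hours: 25 x 24 = 600
Total: 600 + 9 = 609

609


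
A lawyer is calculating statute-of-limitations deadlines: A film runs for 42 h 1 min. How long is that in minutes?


Hours: 42
Minutes: 1
Convert hours to minutes: 42 x 60 = 2520
Add remaining minutes: 2520 + 1 = 2521

2521


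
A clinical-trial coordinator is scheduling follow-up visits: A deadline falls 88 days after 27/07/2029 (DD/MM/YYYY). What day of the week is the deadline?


Start: 2029-07-27 (Friday)
Step 1 - find target date: add 88 days
  2029-07-27 + 88 days = 2029-10-23
Step 2 - day of week:
  88 mod 7 = 4
  Friday + 4 days -> Tuesday
Result: Tuesday (2029-10-23)

Tuesday


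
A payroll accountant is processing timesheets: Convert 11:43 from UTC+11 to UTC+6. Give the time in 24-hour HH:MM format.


Local time: 11:43 at UTC+11 (offset 11h)
Target zone: UTC+6 (offset 6h)
Difference: 6 - (11) = -5 hours
Calculation: 11 + (-5) = 6
Result: 06:43

06:43


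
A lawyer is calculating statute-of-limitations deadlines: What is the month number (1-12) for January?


Calendar month order:
1. January <--
2. February
January is month number 1

1


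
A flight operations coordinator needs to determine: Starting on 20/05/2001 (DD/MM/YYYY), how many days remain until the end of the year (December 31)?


Start: May 20, 2001
End: December 31, 2001
Days left in May: 11
June: 30
July: 31
August: 31
September: 30
... plus remaining months
Sum of remaining months: 214
Total: 11 + 214 = 225

225


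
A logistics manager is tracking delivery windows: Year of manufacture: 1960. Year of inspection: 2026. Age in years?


Birth year: 1960
Current year: 2026
Age = current year - birth year
Age = 2026 - 1960 = 66

66


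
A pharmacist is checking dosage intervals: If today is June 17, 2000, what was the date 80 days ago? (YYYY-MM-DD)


Start: 2000-06-17
Subtracting 80 days
Days already passed in June: 17
After going back through June: 63 more days to subtract
May 2000: 31 days, 32 remaining
April 2000: 30 days, 2 remaining
March 2000 has 31 days, need 2
Result: 2000-03-29

2000-03-29


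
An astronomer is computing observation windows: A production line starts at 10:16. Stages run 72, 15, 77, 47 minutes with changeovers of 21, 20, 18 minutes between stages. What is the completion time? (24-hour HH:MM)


Start: 10:16 = 616 min from midnight
  after task 1 (72 min): 11:28
  after break (21 min): 11:49
  after task 2 (15 min): 12:04
  after break (20 min): 12:24
  after task 3 (77 min): 13:41
  after break (18 min): 13:59
  after task 4 (47 min): 14:46
Total elapsed: 270 minutes
End time: 14:46

14:46


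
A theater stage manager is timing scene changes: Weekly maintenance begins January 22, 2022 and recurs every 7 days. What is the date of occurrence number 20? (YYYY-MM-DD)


First occurrence: 2022-01-22 (occurrence 1)
Each occurrence is 7 days after the previous.
Occurrence 20 is 19 weeks after the first.
19 weeks = 133 days
2022-01-22 + 133 days = 2022-06-04

2022-06-04


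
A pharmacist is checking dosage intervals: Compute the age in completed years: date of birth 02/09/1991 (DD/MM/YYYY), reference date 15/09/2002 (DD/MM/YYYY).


Birth: 1991-09-02
Reference: 2002-09-15
Year difference: 2002 - 1991 = 11
Has birthday (09-02) occurred by 09-15? Yes
Age in full years: 11

11


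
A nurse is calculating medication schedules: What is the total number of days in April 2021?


Month: April
Year: 2021
April is a 30-day month
Total: 30 days

30


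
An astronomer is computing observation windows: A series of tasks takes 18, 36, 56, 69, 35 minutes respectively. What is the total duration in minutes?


Durations: 18, 36, 56, 69, 35
Running sum: 18
+ 36 = 54
+ 56 = 110
+ 69 = 179
+ 35 = 214
Total duration: 214 minutes
That is 3 hours and 34 minutes

214


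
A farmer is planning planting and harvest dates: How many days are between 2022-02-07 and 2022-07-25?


Start date: 2022-02-07
End date: 2022-07-25
Feb 2022: +22 days
Mar 2022: +31 days
Apr 2022: +30 days
... (3 more months)
Total: 168 days

168


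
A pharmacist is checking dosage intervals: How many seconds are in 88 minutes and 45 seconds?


Minutes: 88
Extra seconds: 45
Seconds per minute: 60
Minutes to seconds: 88 x 60 = 5280
Total: 5280 + 45 = 5325

5325


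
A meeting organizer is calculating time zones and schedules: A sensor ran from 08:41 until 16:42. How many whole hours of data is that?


Start: 08:41
End: 16:42
Hour difference: 16 - 8 = 8 hours
Minute difference: 42 - 41 = 1 minutes
Total minutes: 481
Complete hours: 481 / 60 = 8 (remainder 1)

8


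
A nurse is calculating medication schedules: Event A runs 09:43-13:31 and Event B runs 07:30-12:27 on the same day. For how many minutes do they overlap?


Interval A: [583, 811] minutes from midnight
Interval B: [450, 747] minutes from midnight
Overlap start = max(583, 450) = 583
Overlap end = min(811, 747) = 747
Overlap = 747 - 583 = 164 minutes

164


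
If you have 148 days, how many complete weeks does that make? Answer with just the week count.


Total days: 148
Days per week: 7
Division: 148 / 7 = 21 remainder 1
Complete weeks: 21
Remaining days: 1

21


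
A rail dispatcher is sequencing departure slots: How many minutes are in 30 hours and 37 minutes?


Hours: 30
Extra minutes: 37
Minutes per hour: 60
Hours to minutes: 30 x 60 = 1800
Total: 1800 + 37 = 1837

1837


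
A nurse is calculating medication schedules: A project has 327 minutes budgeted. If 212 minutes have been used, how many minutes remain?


Total budget: 327 minutes
Time used: 212 minutes
Remaining: 327 - 212 = 115 minutes
Percent used: 64.8%
Percent remaining: 35.2%

115


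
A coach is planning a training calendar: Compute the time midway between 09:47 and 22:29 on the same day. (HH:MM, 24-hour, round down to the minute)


Start time: 09:47 = 587 minutes from midnight
End time: 22:29 = 1349 minutes from midnight
Sum: 587 + 1349 = 1936
Midpoint: 1936 / 2 = 968 minutes
Convert: 968 / 60 = 16 hours, 8 minutes
Result: 16:08

16:08


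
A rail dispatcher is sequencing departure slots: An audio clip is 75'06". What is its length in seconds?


Minutes: 75
Seconds: 6
Convert minutes to seconds: 75 x 60 = 4500
Add remaining seconds: 4500 + 6 = 4506

4506


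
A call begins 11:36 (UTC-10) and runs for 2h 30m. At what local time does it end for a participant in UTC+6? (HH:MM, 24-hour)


Start: 11:36 in UTC-10
Step 1 - add duration:
  minutes: 36 + 30 = 66 (carry 1h)
  hours: 11 + 2 + 1 = 14
  end in UTC-10: 14:06
Step 2 - convert UTC-10 -> UTC+6:
  offset difference: 6 - (-10) = 16 hours
  14 + (16) = 30 -> mod 24 = 6
Result: 06:06 in UTC+6

06:06


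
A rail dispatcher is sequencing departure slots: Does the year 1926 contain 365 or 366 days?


Year: 1926
Check leap year rules:
Divisible by 4? No
1926 is not a leap year
Days: 365

365


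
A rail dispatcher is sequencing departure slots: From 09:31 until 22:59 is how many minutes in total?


Start time: 09:31 = 571 minutes from midnight
End time: 22:59 = 1379 minutes from midnight
Difference: 1379 - 571 = 808 minutes
That is 13 hours and 28 minutes

808


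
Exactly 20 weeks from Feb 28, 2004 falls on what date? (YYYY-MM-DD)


Start: 2004-02-28
Weeks to add: 20
Convert to days: 20 x 7 = 140 days
Add 140 days to 2004-02-28
Result: 2004-07-17

2004-07-17


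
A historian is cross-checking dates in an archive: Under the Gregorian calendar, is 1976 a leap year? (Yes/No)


Year: 1976
Divisible by 4? 1976 / 4 = 494.0 -> Yes
Divisible by 100? 1976 / 100 = 19.76 -> No
Divisible by 4 but not 100, so it IS a leap year

Yes


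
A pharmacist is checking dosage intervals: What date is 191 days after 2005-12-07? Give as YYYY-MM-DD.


Start: 2005-12-07
Adding 191 days
Days remaining in December: 24
After December: 167 days still to add
January 2006: 31 days, 136 remaining
February 2006: 28 days, 108 remaining
March 2006: 31 days, 77 remaining
April 2006: 30 days, 47 remaining
Result: 2006-06-16

2006-06-16


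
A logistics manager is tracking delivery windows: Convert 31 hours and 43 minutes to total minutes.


Hours: 31
Extra minutes: 43
Minutes per hour: 60
Hours to minutes: 31 x 60 = 1860
Total: 1860 + 43 = 1903

1903


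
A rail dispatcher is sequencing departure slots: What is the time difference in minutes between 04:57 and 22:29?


Start time: 04:57 = 297 minutes from midnight
End time: 22:29 = 1349 minutes from midnight
Difference: 1349 - 297 = 1052 minutes
That is 17 hours and 32 minutes

1052


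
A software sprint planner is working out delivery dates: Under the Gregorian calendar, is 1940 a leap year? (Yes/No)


Year: 1940
Divisible by 4? 1940 / 4 = 485.0 -> Yes
Divisible by 100? 1940 / 100 = 19.4 -> No
Divisible by 4 but not 100, so it IS a leap year

Yes


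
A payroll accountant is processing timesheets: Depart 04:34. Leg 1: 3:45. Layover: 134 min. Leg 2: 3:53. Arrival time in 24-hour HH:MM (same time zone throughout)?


Depart: 04:34
Leg 1: +225 min -> 08:19
Layover: +134 min -> 10:33
Leg 2: +233 min -> 14:26
Total travel: 592 minutes = 9h 52m
Arrival: 14:26

14:26


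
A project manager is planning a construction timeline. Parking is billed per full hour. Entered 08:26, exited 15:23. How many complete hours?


Start: 08:26
End: 15:23
Hour difference: 15 - 8 = 7 hours
Minute difference: 23 - 26 = -3 minutes
Total minutes: 417
Complete hours: 417 / 60 = 6 (remainder 57)

6


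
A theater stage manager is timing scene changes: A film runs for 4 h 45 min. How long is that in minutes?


Hours: 4
Minutes: 45
Convert hours to minutes: 4 x 60 = 240
Add remaining minutes: 240 + 45 = 285

285


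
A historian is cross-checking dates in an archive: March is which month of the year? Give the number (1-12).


Calendar month order:
2. February
3. March <--
4. April
March is month number 3

3


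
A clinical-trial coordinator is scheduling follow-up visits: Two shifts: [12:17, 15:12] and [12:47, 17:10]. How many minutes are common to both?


Interval A: [737, 912] minutes from midnight
Interval B: [767, 1030] minutes from midnight
Overlap start = max(737, 767) = 767
Overlap end = min(912, 1030) = 912
Overlap = 912 - 767 = 145 minutes

145


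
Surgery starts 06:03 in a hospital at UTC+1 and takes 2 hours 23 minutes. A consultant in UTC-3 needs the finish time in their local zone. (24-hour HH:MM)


Start: 06:03 in UTC+1
Step 1 - add duration:
  minutes: 3 + 23 = 26
  hours: 6 + 2 + 0 = 8
  end in UTC+1: 08:26
Step 2 - convert UTC+1 -> UTC-3:
  offset difference: -3 - (1) = -4 hours
  8 + (-4) = 4 -> mod 24 = 4
Result: 04:26 in UTC-3

04:26


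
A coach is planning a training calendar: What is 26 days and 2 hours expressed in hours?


Days: 26
Extra hours: 2
Hours per day: 24
Days to hours: 26 x 24 = 624
Total: 624 + 2 = 626

626


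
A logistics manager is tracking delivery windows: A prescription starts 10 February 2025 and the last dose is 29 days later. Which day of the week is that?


Start: 2025-02-10 (Monday)
Step 1 - find target date: add 29 days
  2025-02-10 + 29 days = 2025-03-11
Step 2 - day of week:
  29 mod 7 = 1
  Monday + 1 days -> Tuesday
Result: Tuesday (2025-03-11)

Tuesday


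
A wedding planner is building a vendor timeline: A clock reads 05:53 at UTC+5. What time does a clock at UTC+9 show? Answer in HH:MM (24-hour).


Local time: 05:53 at UTC+5 (offset 5h)
Target zone: UTC+9 (offset 9h)
Difference: 9 - (5) = 4 hours
Calculation: 5 + (4) = 9
Result: 09:53

09:53


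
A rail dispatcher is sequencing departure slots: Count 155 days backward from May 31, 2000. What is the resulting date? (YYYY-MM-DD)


Start: 2000-05-31
Subtracting 155 days
Days already passed in May: 31
After going back through May: 124 more days to subtract
April 2000: 30 days, 94 remaining
March 2000: 31 days, 63 remaining
February 2000: 29 days, 34 remaining
January 2000: 31 days, 3 remaining
Result: 1999-12-28

1999-12-28


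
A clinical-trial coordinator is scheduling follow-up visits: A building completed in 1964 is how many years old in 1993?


Birth year: 1964
Current year: 1993
Age = current year - birth year
Age = 1993 - 1964 = 29

29


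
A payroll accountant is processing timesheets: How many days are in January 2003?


Month: January
Year: 2003
January is a 31-day month
Total: 31 days

31


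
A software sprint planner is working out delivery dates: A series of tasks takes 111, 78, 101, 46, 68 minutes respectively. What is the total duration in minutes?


Durations: 111, 78, 101, 46, 68
Running sum: 111
+ 78 = 189
+ 101 = 290
+ 46 = 336
+ 68 = 404
Total duration: 404 minutes
That is 6 hours and 44 minutes

404


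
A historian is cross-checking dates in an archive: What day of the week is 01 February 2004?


Date: 2004-02-01
January 1, 2004 is a Thursday
Day of year: 32
Offset from Jan 1: 31 days
31 mod 7 = 3
Result: Sunday

Sunday


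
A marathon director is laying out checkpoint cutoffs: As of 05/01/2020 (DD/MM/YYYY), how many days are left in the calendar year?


Start: January 05, 2020
End: December 31, 2020
Days left in January: 26
February: 29
March: 31
April: 30
May: 31
... plus remaining months
Sum of remaining months: 335
Total: 26 + 335 = 361

361


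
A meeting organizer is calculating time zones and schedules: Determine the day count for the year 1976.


Year: 1976
Check leap year rules:
Divisible by 4? Yes
Divisible by 100? No
1976 is a leap year
Days: 366

366


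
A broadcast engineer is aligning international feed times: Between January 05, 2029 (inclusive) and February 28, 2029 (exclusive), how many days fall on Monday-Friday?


Start: 2029-01-05 (Friday)
End (exclusive): 2029-02-28 (Wednesday)
Total calendar days: 54
Full weeks: 54 // 7 = 7 -> 35 weekdays
Remaining 5 days starting on Friday:
  Fri(w), Sat(-), Sun(-), Mon(w), Tue(w) -> 3 weekdays
Total business days: 35 + 3 = 38

38


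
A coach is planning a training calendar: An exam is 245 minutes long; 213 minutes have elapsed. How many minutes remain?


Total budget: 245 minutes
Time used: 213 minutes
Remaining: 245 - 213 = 32 minutes
Percent used: 86.9%
Percent remaining: 13.1%

32


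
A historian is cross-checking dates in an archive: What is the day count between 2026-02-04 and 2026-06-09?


Start date: 2026-02-04
End date: 2026-06-09
Feb 2026: +25 days
Mar 2026: +31 days
Apr 2026: +30 days
May 2026: +31 days
Jun 2026: +8 days
Total: 125 days

125


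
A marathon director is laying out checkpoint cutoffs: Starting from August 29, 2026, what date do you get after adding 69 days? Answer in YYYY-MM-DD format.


Start: 2026-08-29
Adding 69 days
Days remaining in August: 2
After August: 67 days still to add
September 2026: 30 days, 37 remaining
October 2026: 31 days, 6 remaining
November 2026 has 30 days, need 6
Result: 2026-11-06

2026-11-06


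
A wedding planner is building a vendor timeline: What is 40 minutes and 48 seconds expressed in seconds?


Minutes: 40
Extra seconds: 48
Seconds per minute: 60
Minutes to seconds: 40 x 60 = 2400
Total: 2400 + 48 = 2448

2448


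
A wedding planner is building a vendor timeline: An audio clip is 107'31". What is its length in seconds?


Minutes: 107
Seconds: 31
Convert minutes to seconds: 107 x 60 = 6420
Add remaining seconds: 6420 + 31 = 6451

6451


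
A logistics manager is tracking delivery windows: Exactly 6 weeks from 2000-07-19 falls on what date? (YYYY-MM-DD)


Start: 2000-07-19
Weeks to add: 6
Convert to days: 6 x 7 = 42 days
Add 42 days to 2000-07-19
Result: 2000-08-30

2000-08-30


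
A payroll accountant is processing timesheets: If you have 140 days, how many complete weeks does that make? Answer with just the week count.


Total days: 140
Days per week: 7
Division: 140 / 7 = 20 remainder 0
Complete weeks: 20
Remaining days: 0

20


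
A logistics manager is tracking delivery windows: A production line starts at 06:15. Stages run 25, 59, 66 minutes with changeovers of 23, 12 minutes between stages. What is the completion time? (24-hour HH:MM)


Start: 06:15 = 375 min from midnight
  after task 1 (25 min): 06:40
  after break (23 min): 07:03
  after task 2 (59 min): 08:02
  after break (12 min): 08:14
  after task 3 (66 min): 09:20
Total elapsed: 185 minutes
End time: 09:20

09:20


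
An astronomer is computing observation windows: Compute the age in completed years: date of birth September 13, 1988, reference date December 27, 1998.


Birth: 1988-09-13
Reference: 1998-12-27
Year difference: 1998 - 1988 = 10
Has birthday (09-13) occurred by 12-27? Yes
Age in full years: 10

10


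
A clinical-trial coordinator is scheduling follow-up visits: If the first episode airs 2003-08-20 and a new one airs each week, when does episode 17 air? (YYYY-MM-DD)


First occurrence: 2003-08-20 (occurrence 1)
Each occurrence is 7 days after the previous.
Occurrence 17 is 16 weeks after the first.
16 weeks = 112 days
2003-08-20 + 112 days = 2003-12-10

2003-12-10


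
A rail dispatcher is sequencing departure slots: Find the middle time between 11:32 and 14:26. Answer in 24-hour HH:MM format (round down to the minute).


Start time: 11:32 = 692 minutes from midnight
End time: 14:26 = 866 minutes from midnight
Sum: 692 + 866 = 1558
Midpoint: 1558 / 2 = 779 minutes
Convert: 779 / 60 = 12 hours, 59 minutes
Result: 12:59

12:59


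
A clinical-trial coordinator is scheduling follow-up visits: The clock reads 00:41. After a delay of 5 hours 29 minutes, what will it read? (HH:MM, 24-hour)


Start time: 00:41
Adding: 5 hours 29 minutes
Minutes: 41 + 29 = 70
Minute overflow: 70 >= 60, so carry 1 hour, minutes = 10
Hours: 0 + 5 + 1 = 6
Result: 06:10

06:10


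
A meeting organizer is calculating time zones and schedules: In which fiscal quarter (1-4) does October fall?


Month: October (month 10)
Q1: January-March (months 1-3)
Q2: April-June (months 4-6)
Q3: July-September (months 7-9)
Q4: October-December (months 10-12)
Month 10 falls in Q4

4


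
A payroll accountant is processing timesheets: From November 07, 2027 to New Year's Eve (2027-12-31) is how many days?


Start: November 07, 2027
End: December 31, 2027
Days left in November: 23
December: 31
Sum of remaining months: 31
Total: 23 + 31 = 54

54


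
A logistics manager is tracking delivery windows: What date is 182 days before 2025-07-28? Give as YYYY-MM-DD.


Start: 2025-07-28
Subtracting 182 days
Days already passed in July: 28
After going back through July: 154 more days to subtract
June 2025: 30 days, 124 remaining
May 2025: 31 days, 93 remaining
April 2025: 30 days, 63 remaining
March 2025: 31 days, 32 remaining
Result: 2025-01-27

2025-01-27


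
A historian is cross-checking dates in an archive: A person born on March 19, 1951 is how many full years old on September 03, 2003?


Birth: 1951-03-19
Reference: 2003-09-03
Year difference: 2003 - 1951 = 52
Has birthday (03-19) occurred by 09-03? Yes
Age in full years: 52

52


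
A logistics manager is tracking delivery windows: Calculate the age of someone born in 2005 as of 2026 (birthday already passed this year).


Birth year: 2005
Current year: 2026
Age = current year - birth year
Age = 2026 - 2005 = 21

21


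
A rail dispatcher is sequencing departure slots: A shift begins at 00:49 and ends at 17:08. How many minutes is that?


Start time: 00:49 = 49 minutes from midnight
End time: 17:08 = 1028 minutes from midnight
Difference: 1028 - 49 = 979 minutes
That is 16 hours and 19 minutes

979


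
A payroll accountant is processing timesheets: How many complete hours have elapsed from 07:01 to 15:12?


Start: 07:01
End: 15:12
Hour difference: 15 - 7 = 8 hours
Minute difference: 12 - 1 = 11 minutes
Total minutes: 491
Complete hours: 491 / 60 = 8 (remainder 11)

8
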